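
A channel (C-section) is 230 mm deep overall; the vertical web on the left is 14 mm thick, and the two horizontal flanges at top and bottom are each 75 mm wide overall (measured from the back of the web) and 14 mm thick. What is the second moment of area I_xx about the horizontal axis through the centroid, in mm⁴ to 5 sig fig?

I_xx ≈ 3.4145 × 10⁷ mm⁴

Split into non-overlapping primitives; take the origin at the lower-left of the bounding box.
Web: 14 × 230, A = 3 220 mm², y = 115 mm, Ī = 14 194 833 mm⁴.
Top flange (beyond web): 61 × 14, A = 854 mm², y = 223 mm, Ī = 13948.67 mm⁴.
Bottom flange (beyond web): 61 × 14, A = 854 mm², y = 7 mm, Ī = 13948.67 mm⁴.
By symmetry the centroid is at mid-height, ȳ = 115 mm.
Transfer each piece to the horizontal axis through the centroid using Ī + A·d² with d = y − 115:
  web: d = 0 mm → contributes +14 194 833 mm⁴
  top flange (beyond web): d = 108 mm → contributes +9 975 005 mm⁴
  bottom flange (beyond web): d = -108 mm → contributes +9 975 005 mm⁴
Total I = 34 144 843 mm⁴.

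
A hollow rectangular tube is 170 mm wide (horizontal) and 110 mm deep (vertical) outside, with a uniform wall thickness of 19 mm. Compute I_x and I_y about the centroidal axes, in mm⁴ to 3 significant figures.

Decompose the section into non-overlapping parts with the origin at the bottom-left of its bounding rectangle.
Outer rectangle: 170 × 110, A = 18 700 mm², y = 55 mm, Ī = 18 855 833 mm⁴.
Inner void (subtracted): 132 × 72, A = 9 504 mm², y = 55 mm, Ī = 4 105 728 mm⁴.
By symmetry the centroid is at mid-height, ȳ = 55 mm.
All pieces are centred on the centroidal x-axis, so I = ΣĪ (holes subtracted) = 14 750 105 mm⁴.
Repeating about the centroidal y-axis gives I_y = 31 236 025 mm⁴.

I_x ≈ 1.48 × 10⁷ mm⁴, I_y ≈ 3.12 × 10⁷ mm⁴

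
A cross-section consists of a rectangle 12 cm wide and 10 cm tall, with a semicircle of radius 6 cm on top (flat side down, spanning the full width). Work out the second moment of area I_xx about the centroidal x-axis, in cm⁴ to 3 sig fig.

Break the section into simple shapes (no overlaps), measuring from the bottom-left corner of the bounding box.
Rectangular body: 12 × 10, A = 120 cm², y = 5 cm, Ī = 1 000 cm⁴.
Semicircular cap: semicircle r = 6, A = 56.549 cm², y = 12.546 cm, Ī = 142.25 cm⁴.
Centroid: ȳ = ΣA·y / ΣA = 7.4171 cm.
Transfer each piece to the centroidal x-axis using Ī + A·d² with d = y − 7.4171:
  rectangular body: d = -2.4171 cm → contributes +1701.1 cm⁴
  semicircular cap: d = 5.1293 cm → contributes +1 630 cm⁴
Total I = 3331.2 cm⁴.

I_xx ≈ 3330 cm⁴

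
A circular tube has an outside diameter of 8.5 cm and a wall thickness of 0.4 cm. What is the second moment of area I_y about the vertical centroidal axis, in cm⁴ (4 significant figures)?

I_y ≈ 83.68 cm⁴

Decompose the section into non-overlapping parts with the origin at the bottom-left of its bounding rectangle.
Outer circle: ⌀8.5, A = 56.745 cm², x = 4.25 cm, Ī = 256.239 cm⁴.
Bore (subtracted): ⌀7.7, A = 46.5663 cm², x = 4.25 cm, Ī = 172.557 cm⁴.
By symmetry the centroid is at mid-width, x̄ = 4.25 cm.
All pieces are centred on the vertical centroidal axis, so I = ΣĪ (holes subtracted) = 83.6821 cm⁴.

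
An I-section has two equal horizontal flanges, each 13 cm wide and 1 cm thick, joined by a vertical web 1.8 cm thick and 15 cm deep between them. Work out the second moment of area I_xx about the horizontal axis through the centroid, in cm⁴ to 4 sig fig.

Treat the section as a set of non-overlapping primitives; coordinates are from the bounding-box lower-left.
Bottom flange: 13 × 1, A = 13 cm², y = 0.5 cm, Ī = 1.08333 cm⁴.
Web: 1.8 × 15, A = 27 cm², y = 8.5 cm, Ī = 506.25 cm⁴.
Top flange: 13 × 1, A = 13 cm², y = 16.5 cm, Ī = 1.08333 cm⁴.
By symmetry the centroid is at mid-height, ȳ = 8.5 cm.
Transfer each piece to the horizontal axis through the centroid using Ī + A·d² with d = y − 8.5:
  bottom flange: d = -8 cm → contributes +833.083 cm⁴
  web: d = 0 cm → contributes +506.25 cm⁴
  top flange: d = 8 cm → contributes +833.083 cm⁴
Total I = 2172.42 cm⁴.

I_xx ≈ 2172 cm⁴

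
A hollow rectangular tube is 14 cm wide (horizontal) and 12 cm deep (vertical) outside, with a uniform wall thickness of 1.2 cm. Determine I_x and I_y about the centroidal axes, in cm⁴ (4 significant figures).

Split into non-overlapping primitives; take the origin at the lower-left of the bounding box.
Outer rectangle: 14 × 12, A = 168 cm², y = 6 cm, Ī = 2 016 cm⁴.
Inner void (subtracted): 11.6 × 9.6, A = 111.36 cm², y = 6 cm, Ī = 855.245 cm⁴.
By symmetry the centroid is at mid-height, ȳ = 6 cm.
All pieces are centred on the centroidal x-axis, so I = ΣĪ (holes subtracted) = 1160.76 cm⁴.
Repeating about the centroidal y-axis gives I_y = 1495.28 cm⁴.

I_x ≈ 1161 cm⁴, I_y ≈ 1495 cm⁴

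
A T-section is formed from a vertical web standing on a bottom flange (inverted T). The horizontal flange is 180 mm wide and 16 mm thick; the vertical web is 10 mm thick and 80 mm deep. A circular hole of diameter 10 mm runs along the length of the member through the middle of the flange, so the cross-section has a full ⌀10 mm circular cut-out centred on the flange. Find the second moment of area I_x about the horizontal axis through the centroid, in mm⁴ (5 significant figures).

I_x ≈ 1.9214 × 10⁶ mm⁴

Break the section into simple shapes (no overlaps), measuring from the bottom-left corner of the bounding box.
Flange: 180 × 16, A = 2 880 mm², y = 8 mm, Ī = 61 440 mm⁴.
Web: 10 × 80, A = 800 mm², y = 56 mm, Ī = 426666.7 mm⁴.
Hole (subtracted): ⌀10, A = 78.53982 mm², y = 8 mm, Ī = 490.8739 mm⁴.
Centroid: ȳ = ΣA·y / ΣA = 18.66234 mm.
Transfer each piece to the horizontal axis through the centroid using Ī + A·d² with d = y − 18.66234:
  flange: d = -10.66234 mm → contributes +388854.3 mm⁴
  web: d = 37.33766 mm → contributes +1 541 947 mm⁴
  hole: d = -10.66234 mm → contributes −9419.715 mm⁴
Total I = 1 921 382 mm⁴.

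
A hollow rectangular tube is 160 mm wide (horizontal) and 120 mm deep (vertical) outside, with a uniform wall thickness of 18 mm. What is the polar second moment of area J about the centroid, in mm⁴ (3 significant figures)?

J ≈ 4.45 × 10⁷ mm⁴

Break the section into simple shapes (no overlaps), measuring from the bottom-left corner of the bounding box.
Outer rectangle: 160 × 120, A = 19 200 mm², y = 60 mm, Ī = 23 040 000 mm⁴.
Inner void (subtracted): 124 × 84, A = 10 416 mm², y = 60 mm, Ī = 6 124 608 mm⁴.
By symmetry the centroid is at mid-height, ȳ = 60 mm.
All pieces are centred on the centroidal x-axis, so I = ΣĪ (holes subtracted) = 16 915 392 mm⁴.
Repeating about the centroidal y-axis gives I_y = 27 613 632 mm⁴.
Polar second moment: J = I_x + I_y = 44 529 024 mm⁴.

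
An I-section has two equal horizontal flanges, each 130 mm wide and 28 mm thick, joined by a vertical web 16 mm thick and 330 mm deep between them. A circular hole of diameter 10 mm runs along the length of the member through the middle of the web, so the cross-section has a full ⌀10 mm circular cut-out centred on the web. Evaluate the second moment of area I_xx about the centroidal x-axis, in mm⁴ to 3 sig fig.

Split into non-overlapping primitives; take the origin at the lower-left of the bounding box.
Bottom flange: 130 × 28, A = 3 640 mm², y = 14 mm, Ī = 237 813 mm⁴.
Web: 16 × 330, A = 5 280 mm², y = 193 mm, Ī = 47 916 000 mm⁴.
Top flange: 130 × 28, A = 3 640 mm², y = 372 mm, Ī = 237 813 mm⁴.
Hole (subtracted): ⌀10, A = 78.54 mm², y = 193 mm, Ī = 490.87 mm⁴.
By symmetry the centroid is at mid-height, ȳ = 193 mm.
Transfer each piece to the centroidal x-axis using Ī + A·d² with d = y − 193:
  bottom flange: d = -179 mm → contributes +116 867 053 mm⁴
  web: d = 0 mm → contributes +47 916 000 mm⁴
  top flange: d = 179 mm → contributes +116 867 053 mm⁴
  hole: d = 0 mm → contributes −490.87 mm⁴
Total I = 281 649 616 mm⁴.

I_xx ≈ 2.82 × 10⁸ mm⁴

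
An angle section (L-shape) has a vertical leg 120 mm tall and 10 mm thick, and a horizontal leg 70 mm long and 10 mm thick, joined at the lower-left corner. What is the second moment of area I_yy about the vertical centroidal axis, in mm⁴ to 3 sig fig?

Break the section into simple shapes (no overlaps), measuring from the bottom-left corner of the bounding box.
Vertical leg: 10 × 120, A = 1 200 mm², x = 5 mm, Ī = 10 000 mm⁴.
Horizontal leg (remainder): 60 × 10, A = 600 mm², x = 40 mm, Ī = 180 000 mm⁴.
Centroid: x̄ = ΣA·x / ΣA = 16.667 mm.
Transfer each piece to the vertical centroidal axis using Ī + A·d² with d = x − 16.667:
  vertical leg: d = -11.667 mm → contributes +173 333 mm⁴
  horizontal leg (remainder): d = 23.333 mm → contributes +506 667 mm⁴
Total I = 680 000 mm⁴.

I_yy ≈ 6.80 × 10⁵ mm⁴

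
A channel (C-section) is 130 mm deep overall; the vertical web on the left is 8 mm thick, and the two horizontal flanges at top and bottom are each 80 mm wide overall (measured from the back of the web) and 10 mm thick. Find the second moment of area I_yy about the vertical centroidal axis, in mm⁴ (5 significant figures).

Treat the section as a set of non-overlapping primitives; coordinates are from the bounding-box lower-left.
Web: 8 × 130, A = 1 040 mm², x = 4 mm, Ī = 5546.667 mm⁴.
Top flange (beyond web): 72 × 10, A = 720 mm², x = 44 mm, Ī = 311 040 mm⁴.
Bottom flange (beyond web): 72 × 10, A = 720 mm², x = 44 mm, Ī = 311 040 mm⁴.
Centroid: x̄ = ΣA·x / ΣA = 27.22581 mm.
Transfer each piece to the vertical centroidal axis using Ī + A·d² with d = x − 27.22581:
  web: d = -23.22581 mm → contributes +566562.3 mm⁴
  top flange (beyond web): d = 16.77419 mm → contributes +513 629 mm⁴
  bottom flange (beyond web): d = 16.77419 mm → contributes +513 629 mm⁴
Total I = 1 593 820 mm⁴.

I_yy ≈ 1.5938 × 10⁶ mm⁴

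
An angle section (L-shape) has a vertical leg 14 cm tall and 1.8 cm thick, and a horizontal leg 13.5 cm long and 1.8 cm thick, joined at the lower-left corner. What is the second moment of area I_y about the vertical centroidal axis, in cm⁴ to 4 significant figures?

I_y ≈ 769.8 cm⁴

Break the section into simple shapes (no overlaps), measuring from the bottom-left corner of the bounding box.
Vertical leg: 1.8 × 14, A = 25.2 cm², x = 0.9 cm, Ī = 6.804 cm⁴.
Horizontal leg (remainder): 11.7 × 1.8, A = 21.06 cm², x = 7.65 cm, Ī = 240.242 cm⁴.
Centroid: x̄ = ΣA·x / ΣA = 3.97296 cm.
Transfer each piece to the vertical centroidal axis using Ī + A·d² with d = x − 3.97296:
  vertical leg: d = -3.07296 cm → contributes +244.769 cm⁴
  horizontal leg (remainder): d = 3.67704 cm → contributes +524.987 cm⁴
Total I = 769.756 cm⁴.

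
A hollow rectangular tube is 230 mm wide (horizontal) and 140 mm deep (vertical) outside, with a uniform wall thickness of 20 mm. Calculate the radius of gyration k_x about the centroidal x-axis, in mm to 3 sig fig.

k_x ≈ 52.8 mm

Decompose the section into non-overlapping parts with the origin at the bottom-left of its bounding rectangle.
Outer rectangle: 230 × 140, A = 32 200 mm², y = 70 mm, Ī = 52 593 333 mm⁴.
Inner void (subtracted): 190 × 100, A = 19 000 mm², y = 70 mm, Ī = 15 833 333 mm⁴.
By symmetry the centroid is at mid-height, ȳ = 70 mm.
All pieces are centred on the centroidal x-axis, so I = ΣĪ (holes subtracted) = 36 760 000 mm⁴.
Radius of gyration: k = √(I/A) = √(36 760 000 / 13 200) = 52.772 mm.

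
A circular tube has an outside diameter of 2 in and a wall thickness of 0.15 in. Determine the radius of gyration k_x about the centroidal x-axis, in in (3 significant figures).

Split into non-overlapping primitives; take the origin at the lower-left of the bounding box.
Outer circle: ⌀2, A = 3.1416 in², y = 1 in, Ī = 0.7854 in⁴.
Bore (subtracted): ⌀1.7, A = 2.2698 in², y = 1 in, Ī = 0.40998 in⁴.
By symmetry the centroid is at mid-height, ȳ = 1 in.
All pieces are centred on the centroidal x-axis, so I = ΣĪ (holes subtracted) = 0.37542 in⁴.
Radius of gyration: k = √(I/A) = √(0.37542 / 0.87179) = 0.65622 in.

k_x ≈ 0.656 in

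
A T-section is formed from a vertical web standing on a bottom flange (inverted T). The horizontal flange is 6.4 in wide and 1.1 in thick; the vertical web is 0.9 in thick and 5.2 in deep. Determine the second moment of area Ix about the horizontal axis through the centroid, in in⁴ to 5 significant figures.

Ix ≈ 39.150 in⁴

Split into non-overlapping primitives; take the origin at the lower-left of the bounding box.
Flange: 6.4 × 1.1, A = 7.04 in², y = 0.55 in, Ī = 0.7098667 in⁴.
Web: 0.9 × 5.2, A = 4.68 in², y = 3.7 in, Ī = 10.5456 in⁴.
Centroid: ȳ = ΣA·y / ΣA = 1.80785 in.
Transfer each piece to the horizontal axis through the centroid using Ī + A·d² with d = y − 1.80785:
  flange: d = -1.25785 in → contributes +11.84846 in⁴
  web: d = 1.89215 in → contributes +27.30109 in⁴
Total I = 39.14954 in⁴.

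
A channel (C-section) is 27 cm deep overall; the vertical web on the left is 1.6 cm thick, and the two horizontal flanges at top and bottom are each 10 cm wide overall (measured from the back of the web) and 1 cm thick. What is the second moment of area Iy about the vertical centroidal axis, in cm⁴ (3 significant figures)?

Split into non-overlapping primitives; take the origin at the lower-left of the bounding box.
Web: 1.6 × 27, A = 43.2 cm², x = 0.8 cm, Ī = 9.216 cm⁴.
Top flange (beyond web): 8.4 × 1, A = 8.4 cm², x = 5.8 cm, Ī = 49.392 cm⁴.
Bottom flange (beyond web): 8.4 × 1, A = 8.4 cm², x = 5.8 cm, Ī = 49.392 cm⁴.
Centroid: x̄ = ΣA·x / ΣA = 2.2 cm.
Transfer each piece to the vertical centroidal axis using Ī + A·d² with d = x − 2.2:
  web: d = -1.4 cm → contributes +93.888 cm⁴
  top flange (beyond web): d = 3.6 cm → contributes +158.26 cm⁴
  bottom flange (beyond web): d = 3.6 cm → contributes +158.26 cm⁴
Total I = 410.4 cm⁴.

Iy ≈ 410 cm⁴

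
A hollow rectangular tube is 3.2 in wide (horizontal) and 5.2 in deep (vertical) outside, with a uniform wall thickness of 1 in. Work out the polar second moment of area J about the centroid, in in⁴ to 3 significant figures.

Treat the section as a set of non-overlapping primitives; coordinates are from the bounding-box lower-left.
Outer rectangle: 3.2 × 5.2, A = 16.64 in², y = 2.6 in, Ī = 37.495 in⁴.
Inner void (subtracted): 1.2 × 3.2, A = 3.84 in², y = 2.6 in, Ī = 3.2768 in⁴.
By symmetry the centroid is at mid-height, ȳ = 2.6 in.
All pieces are centred on the centroidal x-axis, so I = ΣĪ (holes subtracted) = 34.219 in⁴.
Repeating about the centroidal y-axis gives I_y = 13.739 in⁴.
Polar second moment: J = I_x + I_y = 47.957 in⁴.

J ≈ 48.0 in⁴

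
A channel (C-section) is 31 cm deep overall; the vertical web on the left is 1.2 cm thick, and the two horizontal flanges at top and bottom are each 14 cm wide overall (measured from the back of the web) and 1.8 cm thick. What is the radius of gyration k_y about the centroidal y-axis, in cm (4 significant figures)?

k_y ≈ 4.441 cm

Decompose the section into non-overlapping parts with the origin at the bottom-left of its bounding rectangle.
Web: 1.2 × 31, A = 37.2 cm², x = 0.6 cm, Ī = 4.464 cm⁴.
Top flange (beyond web): 12.8 × 1.8, A = 23.04 cm², x = 7.6 cm, Ī = 314.573 cm⁴.
Bottom flange (beyond web): 12.8 × 1.8, A = 23.04 cm², x = 7.6 cm, Ī = 314.573 cm⁴.
Centroid: x̄ = ΣA·x / ΣA = 4.4732 cm.
Transfer each piece to the centroidal y-axis using Ī + A·d² with d = x − 4.4732:
  web: d = -3.8732 cm → contributes +562.526 cm⁴
  top flange (beyond web): d = 3.1268 cm → contributes +539.832 cm⁴
  bottom flange (beyond web): d = 3.1268 cm → contributes +539.832 cm⁴
Total I = 1642.19 cm⁴.
Radius of gyration: k = √(I/A) = √(1642.19 / 83.28) = 4.4406 cm.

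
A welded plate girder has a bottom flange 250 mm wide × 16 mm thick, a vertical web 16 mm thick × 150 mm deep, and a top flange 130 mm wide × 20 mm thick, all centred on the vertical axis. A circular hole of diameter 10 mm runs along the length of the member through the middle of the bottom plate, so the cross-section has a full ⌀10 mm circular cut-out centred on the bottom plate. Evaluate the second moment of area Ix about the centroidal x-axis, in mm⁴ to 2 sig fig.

Ix ≈ 4.9 × 10⁷ mm⁴

Break the section into simple shapes (no overlaps), measuring from the bottom-left corner of the bounding box.
Bottom plate: 250 × 16, A = 4 000 mm², y = 8 mm, Ī = 85 333 mm⁴.
Web plate: 16 × 150, A = 2 400 mm², y = 91 mm, Ī = 4 500 000 mm⁴.
Top plate: 130 × 20, A = 2 600 mm², y = 176 mm, Ī = 86 667 mm⁴.
Hole (subtracted): ⌀10, A = 78.54 mm², y = 8 mm, Ī = 490.9 mm⁴.
Centroid: ȳ = ΣA·y / ΣA = 79.29 mm.
Transfer each piece to the centroidal x-axis using Ī + A·d² with d = y − 79.29:
  bottom plate: d = -71.29 mm → contributes +20 413 693 mm⁴
  web plate: d = 11.71 mm → contributes +4 829 166 mm⁴
  top plate: d = 96.71 mm → contributes +24 404 624 mm⁴
  hole: d = -71.29 mm → contributes −399 637 mm⁴
Total I = 49 247 846 mm⁴.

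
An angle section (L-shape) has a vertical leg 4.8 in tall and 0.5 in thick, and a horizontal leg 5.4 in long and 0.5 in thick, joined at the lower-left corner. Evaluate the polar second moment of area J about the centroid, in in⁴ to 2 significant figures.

J ≈ 24 in⁴

Treat the section as a set of non-overlapping primitives; coordinates are from the bounding-box lower-left.
Vertical leg: 0.5 × 4.8, A = 2.4 in², y = 2.4 in, Ī = 4.608 in⁴.
Horizontal leg (remainder): 4.9 × 0.5, A = 2.45 in², y = 0.25 in, Ī = 0.05104 in⁴.
Centroid: ȳ = ΣA·y / ΣA = 1.314 in.
Transfer each piece to the centroidal x-axis using Ī + A·d² with d = y − 1.314:
  vertical leg: d = 1.086 in → contributes +7.439 in⁴
  horizontal leg (remainder): d = -1.064 in → contributes +2.824 in⁴
Total I = 10.26 in⁴.
For the y-axis: x̄ = 1.614 in.
Repeating about the centroidal y-axis gives I_y = 13.79 in⁴.
Polar second moment: J = I_x + I_y = 24.05 in⁴.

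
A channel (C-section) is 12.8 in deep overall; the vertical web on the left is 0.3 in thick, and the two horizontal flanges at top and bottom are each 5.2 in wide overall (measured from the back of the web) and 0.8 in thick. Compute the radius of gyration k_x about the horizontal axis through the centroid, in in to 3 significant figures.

Treat the section as a set of non-overlapping primitives; coordinates are from the bounding-box lower-left.
Web: 0.3 × 12.8, A = 3.84 in², y = 6.4 in, Ī = 52.429 in⁴.
Top flange (beyond web): 4.9 × 0.8, A = 3.92 in², y = 12.4 in, Ī = 0.20907 in⁴.
Bottom flange (beyond web): 4.9 × 0.8, A = 3.92 in², y = 0.4 in, Ī = 0.20907 in⁴.
By symmetry the centroid is at mid-height, ȳ = 6.4 in.
Transfer each piece to the horizontal axis through the centroid using Ī + A·d² with d = y − 6.4:
  web: d = 0 in → contributes +52.429 in⁴
  top flange (beyond web): d = 6 in → contributes +141.33 in⁴
  bottom flange (beyond web): d = -6 in → contributes +141.33 in⁴
Total I = 335.09 in⁴.
Radius of gyration: k = √(I/A) = √(335.09 / 11.68) = 5.3562 in.

k_x ≈ 5.36 in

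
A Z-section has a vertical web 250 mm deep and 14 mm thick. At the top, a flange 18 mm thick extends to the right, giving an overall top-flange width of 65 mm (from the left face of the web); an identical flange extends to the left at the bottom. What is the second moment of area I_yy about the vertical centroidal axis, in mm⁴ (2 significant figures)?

I_yy ≈ 2.4 × 10⁶ mm⁴

Split into non-overlapping primitives; take the origin at the lower-left of the bounding box.
Web: 14 × 250, A = 3 500 mm², x = 58 mm, Ī = 57 167 mm⁴.
Top flange (beyond web): 51 × 18, A = 918 mm², x = 90.5 mm, Ī = 198 977 mm⁴.
Bottom flange (beyond web): 51 × 18, A = 918 mm², x = 25.5 mm, Ī = 198 977 mm⁴.
Centroid: x̄ = ΣA·x / ΣA = 58 mm.
Transfer each piece to the vertical centroidal axis using Ī + A·d² with d = x − 58:
  web: d = 0 mm → contributes +57 167 mm⁴
  top flange (beyond web): d = 32.5 mm → contributes +1 168 614 mm⁴
  bottom flange (beyond web): d = -32.5 mm → contributes +1 168 614 mm⁴
Total I = 2 394 395 mm⁴.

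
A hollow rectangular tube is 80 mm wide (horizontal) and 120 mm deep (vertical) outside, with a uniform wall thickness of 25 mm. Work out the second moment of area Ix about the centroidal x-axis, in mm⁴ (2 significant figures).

Decompose the section into non-overlapping parts with the origin at the bottom-left of its bounding rectangle.
Outer rectangle: 80 × 120, A = 9 600 mm², y = 60 mm, Ī = 11 520 000 mm⁴.
Inner void (subtracted): 30 × 70, A = 2 100 mm², y = 60 mm, Ī = 857 500 mm⁴.
By symmetry the centroid is at mid-height, ȳ = 60 mm.
All pieces are centred on the centroidal x-axis, so I = ΣĪ (holes subtracted) = 10 662 500 mm⁴.

Ix ≈ 1.1 × 10⁷ mm⁴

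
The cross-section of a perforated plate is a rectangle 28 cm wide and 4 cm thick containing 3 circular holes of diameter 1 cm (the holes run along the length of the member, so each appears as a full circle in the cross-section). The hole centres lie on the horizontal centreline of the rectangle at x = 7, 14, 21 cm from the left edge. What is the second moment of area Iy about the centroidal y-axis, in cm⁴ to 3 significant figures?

Iy ≈ 7240 cm⁴

Treat the section as a set of non-overlapping primitives; coordinates are from the bounding-box lower-left.
Plate: 28 × 4, A = 112 cm², x = 14 cm, Ī = 7317.3 cm⁴.
Hole 1 (subtracted): ⌀1, A = 0.7854 cm², x = 7 cm, Ī = 0.049087 cm⁴.
Hole 2 (subtracted): ⌀1, A = 0.7854 cm², x = 14 cm, Ī = 0.049087 cm⁴.
Hole 3 (subtracted): ⌀1, A = 0.7854 cm², x = 21 cm, Ī = 0.049087 cm⁴.
By symmetry the centroid is at mid-width, x̄ = 14 cm.
Transfer each piece to the centroidal y-axis using Ī + A·d² with d = x − 14:
  plate: d = 0 cm → contributes +7317.3 cm⁴
  hole 1: d = -7 cm → contributes −38.534 cm⁴
  hole 2: d = 0 cm → contributes −0.049087 cm⁴
  hole 3: d = 7 cm → contributes −38.534 cm⁴
Total I = 7240.2 cm⁴.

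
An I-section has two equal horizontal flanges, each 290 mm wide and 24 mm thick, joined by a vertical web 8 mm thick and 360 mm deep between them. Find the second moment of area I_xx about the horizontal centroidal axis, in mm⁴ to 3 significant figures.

I_xx ≈ 5.45 × 10⁸ mm⁴

Decompose the section into non-overlapping parts with the origin at the bottom-left of its bounding rectangle.
Bottom flange: 290 × 24, A = 6 960 mm², y = 12 mm, Ī = 334 080 mm⁴.
Web: 8 × 360, A = 2 880 mm², y = 204 mm, Ī = 31 104 000 mm⁴.
Top flange: 290 × 24, A = 6 960 mm², y = 396 mm, Ī = 334 080 mm⁴.
By symmetry the centroid is at mid-height, ȳ = 204 mm.
Transfer each piece to the horizontal centroidal axis using Ī + A·d² with d = y − 204:
  bottom flange: d = -192 mm → contributes +256 907 520 mm⁴
  web: d = 0 mm → contributes +31 104 000 mm⁴
  top flange: d = 192 mm → contributes +256 907 520 mm⁴
Total I = 544 919 040 mm⁴.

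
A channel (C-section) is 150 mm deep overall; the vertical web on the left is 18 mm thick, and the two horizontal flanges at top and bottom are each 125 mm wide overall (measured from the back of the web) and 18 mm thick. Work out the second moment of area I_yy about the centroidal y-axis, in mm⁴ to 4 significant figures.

I_yy ≈ 9.949 × 10⁶ mm⁴

Treat the section as a set of non-overlapping primitives; coordinates are from the bounding-box lower-left.
Web: 18 × 150, A = 2 700 mm², x = 9 mm, Ī = 72 900 mm⁴.
Top flange (beyond web): 107 × 18, A = 1 926 mm², x = 71.5 mm, Ī = 1 837 565 mm⁴.
Bottom flange (beyond web): 107 × 18, A = 1 926 mm², x = 71.5 mm, Ī = 1 837 565 mm⁴.
Centroid: x̄ = ΣA·x / ΣA = 45.7445 mm.
Transfer each piece to the centroidal y-axis using Ī + A·d² with d = x − 45.7445:
  web: d = -36.7445 mm → contributes +3 718 328 mm⁴
  top flange (beyond web): d = 25.7555 mm → contributes +3 115 168 mm⁴
  bottom flange (beyond web): d = 25.7555 mm → contributes +3 115 168 mm⁴
Total I = 9 948 664 mm⁴.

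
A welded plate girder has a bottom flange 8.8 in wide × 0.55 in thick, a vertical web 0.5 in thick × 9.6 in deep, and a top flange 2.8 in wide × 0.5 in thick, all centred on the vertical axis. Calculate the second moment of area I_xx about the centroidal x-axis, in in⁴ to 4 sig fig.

I_xx ≈ 169.7 in⁴

Decompose the section into non-overlapping parts with the origin at the bottom-left of its bounding rectangle.
Bottom plate: 8.8 × 0.55, A = 4.84 in², y = 0.275 in, Ī = 0.122008 in⁴.
Web plate: 0.5 × 9.6, A = 4.8 in², y = 5.35 in, Ī = 36.864 in⁴.
Top plate: 2.8 × 0.5, A = 1.4 in², y = 10.4 in, Ī = 0.0291667 in⁴.
Centroid: ȳ = ΣA·y / ΣA = 3.76549 in.
Transfer each piece to the centroidal x-axis using Ī + A·d² with d = y − 3.76549:
  bottom plate: d = -3.49049 in → contributes +59.0902 in⁴
  web plate: d = 1.58451 in → contributes +48.9152 in⁴
  top plate: d = 6.63451 in → contributes +61.6526 in⁴
Total I = 169.658 in⁴.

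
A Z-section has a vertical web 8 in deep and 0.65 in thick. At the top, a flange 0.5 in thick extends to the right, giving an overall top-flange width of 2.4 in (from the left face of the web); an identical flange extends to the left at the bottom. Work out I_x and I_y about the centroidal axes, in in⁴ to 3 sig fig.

I_x ≈ 52.4 in⁴, I_y ≈ 3.15 in⁴

Split into non-overlapping primitives; take the origin at the lower-left of the bounding box.
Web: 0.65 × 8, A = 5.2 in², y = 4 in, Ī = 27.733 in⁴.
Top flange (beyond web): 1.75 × 0.5, A = 0.875 in², y = 7.75 in, Ī = 0.018229 in⁴.
Bottom flange (beyond web): 1.75 × 0.5, A = 0.875 in², y = 0.25 in, Ī = 0.018229 in⁴.
Centroid: ȳ = ΣA·y / ΣA = 4 in.
Transfer each piece to the centroidal x-axis using Ī + A·d² with d = y − 4:
  web: d = 0 in → contributes +27.733 in⁴
  top flange (beyond web): d = 3.75 in → contributes +12.323 in⁴
  bottom flange (beyond web): d = -3.75 in → contributes +12.323 in⁴
Total I = 52.379 in⁴.
For the y-axis: x̄ = 2.075 in.
Repeating about the centroidal y-axis gives I_y = 3.1497 in⁴.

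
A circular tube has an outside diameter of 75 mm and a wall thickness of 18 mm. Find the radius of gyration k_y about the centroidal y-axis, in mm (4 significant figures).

Decompose the section into non-overlapping parts with the origin at the bottom-left of its bounding rectangle.
Outer circle: ⌀75, A = 4417.86 mm², x = 37.5 mm, Ī = 1 553 156 mm⁴.
Bore (subtracted): ⌀39, A = 1194.59 mm², x = 37.5 mm, Ī = 113 561 mm⁴.
By symmetry the centroid is at mid-width, x̄ = 37.5 mm.
All pieces are centred on the centroidal y-axis, so I = ΣĪ (holes subtracted) = 1 439 595 mm⁴.
Radius of gyration: k = √(I/A) = √(1 439 595 / 3223.27) = 21.1335 mm.

k_y ≈ 21.13 mm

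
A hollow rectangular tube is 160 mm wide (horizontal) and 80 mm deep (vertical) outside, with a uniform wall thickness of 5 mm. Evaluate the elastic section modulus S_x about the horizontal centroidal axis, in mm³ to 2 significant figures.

S_x ≈ 6.3 × 10⁴ mm³

Decompose the section into non-overlapping parts with the origin at the bottom-left of its bounding rectangle.
Outer rectangle: 160 × 80, A = 12 800 mm², y = 40 mm, Ī = 6 826 667 mm⁴.
Inner void (subtracted): 150 × 70, A = 10 500 mm², y = 40 mm, Ī = 4 287 500 mm⁴.
By symmetry the centroid is at mid-height, ȳ = 40 mm.
All pieces are centred on the horizontal centroidal axis, so I = ΣĪ (holes subtracted) = 2 539 167 mm⁴.
Extreme fibre distance c = 40 mm; S = I/c = 63 479 mm³.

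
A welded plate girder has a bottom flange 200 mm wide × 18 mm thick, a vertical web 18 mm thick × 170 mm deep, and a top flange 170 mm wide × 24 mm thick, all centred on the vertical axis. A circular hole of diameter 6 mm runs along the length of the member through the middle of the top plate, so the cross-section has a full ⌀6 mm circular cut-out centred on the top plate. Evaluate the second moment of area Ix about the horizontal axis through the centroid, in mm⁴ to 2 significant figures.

Split into non-overlapping primitives; take the origin at the lower-left of the bounding box.
Bottom plate: 200 × 18, A = 3 600 mm², y = 9 mm, Ī = 97 200 mm⁴.
Web plate: 18 × 170, A = 3 060 mm², y = 103 mm, Ī = 7 369 500 mm⁴.
Top plate: 170 × 24, A = 4 080 mm², y = 200 mm, Ī = 195 840 mm⁴.
Hole (subtracted): ⌀6, A = 28.27 mm², y = 200 mm, Ī = 63.62 mm⁴.
Centroid: ȳ = ΣA·y / ΣA = 108.1 mm.
Transfer each piece to the horizontal axis through the centroid using Ī + A·d² with d = y − 108.1:
  bottom plate: d = -99.1 mm → contributes +35 451 289 mm⁴
  web plate: d = -5.099 mm → contributes +7 449 054 mm⁴
  top plate: d = 91.9 mm → contributes +34 654 798 mm⁴
  hole: d = 91.9 mm → contributes −238 864 mm⁴
Total I = 77 316 278 mm⁴.

Ix ≈ 7.7 × 10⁷ mm⁴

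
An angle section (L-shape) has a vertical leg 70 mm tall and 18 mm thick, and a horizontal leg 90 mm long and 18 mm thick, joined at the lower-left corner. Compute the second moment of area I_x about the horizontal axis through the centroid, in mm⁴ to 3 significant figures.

I_x ≈ 9.81 × 10⁵ mm⁴

Split into non-overlapping primitives; take the origin at the lower-left of the bounding box.
Vertical leg: 18 × 70, A = 1 260 mm², y = 35 mm, Ī = 514 500 mm⁴.
Horizontal leg (remainder): 72 × 18, A = 1 296 mm², y = 9 mm, Ī = 34 992 mm⁴.
Centroid: ȳ = ΣA·y / ΣA = 21.817 mm.
Transfer each piece to the horizontal axis through the centroid using Ī + A·d² with d = y − 21.817:
  vertical leg: d = 13.183 mm → contributes +733 481 mm⁴
  horizontal leg (remainder): d = -12.817 mm → contributes +247 890 mm⁴
Total I = 981 370 mm⁴.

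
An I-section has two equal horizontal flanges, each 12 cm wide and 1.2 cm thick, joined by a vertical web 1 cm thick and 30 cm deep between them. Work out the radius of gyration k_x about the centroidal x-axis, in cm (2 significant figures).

Split into non-overlapping primitives; take the origin at the lower-left of the bounding box.
Bottom flange: 12 × 1.2, A = 14.4 cm², y = 0.6 cm, Ī = 1.728 cm⁴.
Web: 1 × 30, A = 30 cm², y = 16.2 cm, Ī = 2 250 cm⁴.
Top flange: 12 × 1.2, A = 14.4 cm², y = 31.8 cm, Ī = 1.728 cm⁴.
By symmetry the centroid is at mid-height, ȳ = 16.2 cm.
Transfer each piece to the centroidal x-axis using Ī + A·d² with d = y − 16.2:
  bottom flange: d = -15.6 cm → contributes +3 506 cm⁴
  web: d = 0 cm → contributes +2 250 cm⁴
  top flange: d = 15.6 cm → contributes +3 506 cm⁴
Total I = 9 262 cm⁴.
Radius of gyration: k = √(I/A) = √(9 262 / 58.8) = 12.55 cm.

k_x ≈ 13 cm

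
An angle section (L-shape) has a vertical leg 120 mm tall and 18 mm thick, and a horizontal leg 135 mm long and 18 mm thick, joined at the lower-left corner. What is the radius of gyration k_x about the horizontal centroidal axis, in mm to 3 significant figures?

Treat the section as a set of non-overlapping primitives; coordinates are from the bounding-box lower-left.
Vertical leg: 18 × 120, A = 2 160 mm², y = 60 mm, Ī = 2 592 000 mm⁴.
Horizontal leg (remainder): 117 × 18, A = 2 106 mm², y = 9 mm, Ī = 56 862 mm⁴.
Centroid: ȳ = ΣA·y / ΣA = 34.823 mm.
Transfer each piece to the horizontal centroidal axis using Ī + A·d² with d = y − 34.823:
  vertical leg: d = 25.177 mm → contributes +3 961 207 mm⁴
  horizontal leg (remainder): d = -25.823 mm → contributes +1 461 177 mm⁴
Total I = 5 422 384 mm⁴.
Radius of gyration: k = √(I/A) = √(5 422 384 / 4 266) = 35.652 mm.

k_x ≈ 35.7 mm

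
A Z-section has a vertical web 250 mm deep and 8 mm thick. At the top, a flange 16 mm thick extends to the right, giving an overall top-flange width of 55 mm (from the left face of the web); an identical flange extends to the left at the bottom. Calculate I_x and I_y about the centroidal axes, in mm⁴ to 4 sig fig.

I_x ≈ 3.104 × 10⁷ mm⁴, I_y ≈ 1.425 × 10⁶ mm⁴

Break the section into simple shapes (no overlaps), measuring from the bottom-left corner of the bounding box.
Web: 8 × 250, A = 2 000 mm², y = 125 mm, Ī = 10 416 667 mm⁴.
Top flange (beyond web): 47 × 16, A = 752 mm², y = 242 mm, Ī = 16042.7 mm⁴.
Bottom flange (beyond web): 47 × 16, A = 752 mm², y = 8 mm, Ī = 16042.7 mm⁴.
Centroid: ȳ = ΣA·y / ΣA = 125 mm.
Transfer each piece to the centroidal x-axis using Ī + A·d² with d = y − 125:
  web: d = 0 mm → contributes +10 416 667 mm⁴
  top flange (beyond web): d = 117 mm → contributes +10 310 171 mm⁴
  bottom flange (beyond web): d = -117 mm → contributes +10 310 171 mm⁴
Total I = 31 037 008 mm⁴.
For the y-axis: x̄ = 51 mm.
Repeating about the centroidal y-axis gives I_y = 1 424 928 mm⁴.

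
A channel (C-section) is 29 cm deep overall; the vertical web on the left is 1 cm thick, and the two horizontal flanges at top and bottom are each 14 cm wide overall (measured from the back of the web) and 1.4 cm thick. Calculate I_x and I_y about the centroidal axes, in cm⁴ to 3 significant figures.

I_x ≈ 8970 cm⁴, I_y ≈ 1310 cm⁴

Split into non-overlapping primitives; take the origin at the lower-left of the bounding box.
Web: 1 × 29, A = 29 cm², y = 14.5 cm, Ī = 2032.4 cm⁴.
Top flange (beyond web): 13 × 1.4, A = 18.2 cm², y = 28.3 cm, Ī = 2.9727 cm⁴.
Bottom flange (beyond web): 13 × 1.4, A = 18.2 cm², y = 0.7 cm, Ī = 2.9727 cm⁴.
By symmetry the centroid is at mid-height, ȳ = 14.5 cm.
Transfer each piece to the centroidal x-axis using Ī + A·d² with d = y − 14.5:
  web: d = 0 cm → contributes +2032.4 cm⁴
  top flange (beyond web): d = 13.8 cm → contributes +3 469 cm⁴
  bottom flange (beyond web): d = -13.8 cm → contributes +3 469 cm⁴
Total I = 8970.4 cm⁴.
For the y-axis: x̄ = 4.396 cm.
Repeating about the centroidal y-axis gives I_y = 1305.9 cm⁴.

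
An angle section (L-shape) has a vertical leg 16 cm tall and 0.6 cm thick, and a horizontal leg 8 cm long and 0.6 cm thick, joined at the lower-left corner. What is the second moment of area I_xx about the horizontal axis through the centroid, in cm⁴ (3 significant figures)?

Decompose the section into non-overlapping parts with the origin at the bottom-left of its bounding rectangle.
Vertical leg: 0.6 × 16, A = 9.6 cm², y = 8 cm, Ī = 204.8 cm⁴.
Horizontal leg (remainder): 7.4 × 0.6, A = 4.44 cm², y = 0.3 cm, Ī = 0.1332 cm⁴.
Centroid: ȳ = ΣA·y / ΣA = 5.565 cm.
Transfer each piece to the horizontal axis through the centroid using Ī + A·d² with d = y − 5.565:
  vertical leg: d = 2.435 cm → contributes +261.72 cm⁴
  horizontal leg (remainder): d = -5.265 cm → contributes +123.21 cm⁴
Total I = 384.93 cm⁴.

I_xx ≈ 385 cm⁴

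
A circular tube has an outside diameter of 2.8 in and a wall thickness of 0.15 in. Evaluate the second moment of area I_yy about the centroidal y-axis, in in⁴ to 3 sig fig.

Split into non-overlapping primitives; take the origin at the lower-left of the bounding box.
Outer circle: ⌀2.8, A = 6.1575 in², x = 1.4 in, Ī = 3.0172 in⁴.
Bore (subtracted): ⌀2.5, A = 4.9087 in², x = 1.4 in, Ī = 1.9175 in⁴.
By symmetry the centroid is at mid-width, x̄ = 1.4 in.
All pieces are centred on the centroidal y-axis, so I = ΣĪ (holes subtracted) = 1.0997 in⁴.

I_yy ≈ 1.10 in⁴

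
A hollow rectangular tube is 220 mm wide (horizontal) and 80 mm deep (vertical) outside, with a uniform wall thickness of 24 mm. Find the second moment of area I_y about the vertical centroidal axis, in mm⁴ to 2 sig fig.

Decompose the section into non-overlapping parts with the origin at the bottom-left of its bounding rectangle.
Outer rectangle: 220 × 80, A = 17 600 mm², x = 110 mm, Ī = 70 986 667 mm⁴.
Inner void (subtracted): 172 × 32, A = 5 504 mm², x = 110 mm, Ī = 13 569 195 mm⁴.
By symmetry the centroid is at mid-width, x̄ = 110 mm.
All pieces are centred on the vertical centroidal axis, so I = ΣĪ (holes subtracted) = 57 417 472 mm⁴.

I_y ≈ 5.7 × 10⁷ mm⁴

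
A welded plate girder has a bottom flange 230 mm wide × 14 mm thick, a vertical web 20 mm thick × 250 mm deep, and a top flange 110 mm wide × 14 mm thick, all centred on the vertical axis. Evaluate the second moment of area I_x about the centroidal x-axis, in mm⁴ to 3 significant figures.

I_x ≈ 1.04 × 10⁸ mm⁴

Split into non-overlapping primitives; take the origin at the lower-left of the bounding box.
Bottom plate: 230 × 14, A = 3 220 mm², y = 7 mm, Ī = 52 593 mm⁴.
Web plate: 20 × 250, A = 5 000 mm², y = 139 mm, Ī = 26 041 667 mm⁴.
Top plate: 110 × 14, A = 1 540 mm², y = 271 mm, Ī = 25 153 mm⁴.
Centroid: ȳ = ΣA·y / ΣA = 116.28 mm.
Transfer each piece to the centroidal x-axis using Ī + A·d² with d = y − 116.28:
  bottom plate: d = -109.28 mm → contributes +38 505 292 mm⁴
  web plate: d = 22.721 mm → contributes +28 622 957 mm⁴
  top plate: d = 154.72 mm → contributes +36 890 727 mm⁴
Total I = 104 018 975 mm⁴.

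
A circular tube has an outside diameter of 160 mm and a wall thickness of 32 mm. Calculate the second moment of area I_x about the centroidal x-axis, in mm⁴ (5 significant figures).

I_x ≈ 2.8001 × 10⁷ mm⁴

Treat the section as a set of non-overlapping primitives; coordinates are from the bounding-box lower-left.
Outer circle: ⌀160, A = 20106.19 mm², y = 80 mm, Ī = 32 169 909 mm⁴.
Bore (subtracted): ⌀96, A = 7238.229 mm², y = 80 mm, Ī = 4 169 220 mm⁴.
By symmetry the centroid is at mid-height, ȳ = 80 mm.
All pieces are centred on the centroidal x-axis, so I = ΣĪ (holes subtracted) = 28 000 689 mm⁴.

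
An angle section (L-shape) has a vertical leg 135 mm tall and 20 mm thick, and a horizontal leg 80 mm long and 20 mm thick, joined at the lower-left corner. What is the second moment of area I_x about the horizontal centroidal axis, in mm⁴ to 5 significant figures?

I_x ≈ 6.8874 × 10⁶ mm⁴

Treat the section as a set of non-overlapping primitives; coordinates are from the bounding-box lower-left.
Vertical leg: 20 × 135, A = 2 700 mm², y = 67.5 mm, Ī = 4 100 625 mm⁴.
Horizontal leg (remainder): 60 × 20, A = 1 200 mm², y = 10 mm, Ī = 40 000 mm⁴.
Centroid: ȳ = ΣA·y / ΣA = 49.80769 mm.
Transfer each piece to the horizontal centroidal axis using Ī + A·d² with d = y − 49.80769:
  vertical leg: d = 17.69231 mm → contributes +4 945 773 mm⁴
  horizontal leg (remainder): d = -39.80769 mm → contributes +1 941 583 mm⁴
Total I = 6 887 356 mm⁴.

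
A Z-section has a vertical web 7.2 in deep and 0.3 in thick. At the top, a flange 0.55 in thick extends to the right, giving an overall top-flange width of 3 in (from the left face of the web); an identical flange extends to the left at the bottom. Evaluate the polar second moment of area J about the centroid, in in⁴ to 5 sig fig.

Decompose the section into non-overlapping parts with the origin at the bottom-left of its bounding rectangle.
Web: 0.3 × 7.2, A = 2.16 in², y = 3.6 in, Ī = 9.3312 in⁴.
Top flange (beyond web): 2.7 × 0.55, A = 1.485 in², y = 6.925 in, Ī = 0.03743438 in⁴.
Bottom flange (beyond web): 2.7 × 0.55, A = 1.485 in², y = 0.275 in, Ī = 0.03743438 in⁴.
Centroid: ȳ = ΣA·y / ΣA = 3.6 in.
Transfer each piece to the centroidal x-axis using Ī + A·d² with d = y − 3.6:
  web: d = 0 in → contributes +9.3312 in⁴
  top flange (beyond web): d = 3.325 in → contributes +16.45504 in⁴
  bottom flange (beyond web): d = -3.325 in → contributes +16.45504 in⁴
Total I = 42.24128 in⁴.
For the y-axis: x̄ = 2.85 in.
Repeating about the centroidal y-axis gives I_y = 8.502975 in⁴.
Polar second moment: J = I_x + I_y = 50.74425 in⁴.

J ≈ 50.744 in⁴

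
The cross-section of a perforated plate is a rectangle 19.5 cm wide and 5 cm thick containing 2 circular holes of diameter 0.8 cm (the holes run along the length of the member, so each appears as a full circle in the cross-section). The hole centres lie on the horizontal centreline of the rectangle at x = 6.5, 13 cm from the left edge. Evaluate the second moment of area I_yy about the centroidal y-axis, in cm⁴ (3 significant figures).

I_yy ≈ 3080 cm⁴

Break the section into simple shapes (no overlaps), measuring from the bottom-left corner of the bounding box.
Plate: 19.5 × 5, A = 97.5 cm², x = 9.75 cm, Ī = 3089.5 cm⁴.
Hole 1 (subtracted): ⌀0.8, A = 0.50265 cm², x = 6.5 cm, Ī = 0.020106 cm⁴.
Hole 2 (subtracted): ⌀0.8, A = 0.50265 cm², x = 13 cm, Ī = 0.020106 cm⁴.
By symmetry the centroid is at mid-width, x̄ = 9.75 cm.
Transfer each piece to the centroidal y-axis using Ī + A·d² with d = x − 9.75:
  plate: d = 0 cm → contributes +3089.5 cm⁴
  hole 1: d = -3.25 cm → contributes −5.3294 cm⁴
  hole 2: d = 3.25 cm → contributes −5.3294 cm⁴
Total I = 3078.9 cm⁴.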